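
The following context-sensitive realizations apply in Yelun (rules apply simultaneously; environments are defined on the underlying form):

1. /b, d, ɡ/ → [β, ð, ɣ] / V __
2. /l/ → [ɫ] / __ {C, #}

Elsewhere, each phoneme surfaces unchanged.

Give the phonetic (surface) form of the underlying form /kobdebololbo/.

/k/ — not in any rule's target class → [k].
/o/ — not in any rule's target class → [o].
/b/ — between /o/ and /d/, immediately after a vowel — surfaces as [β] (rule 1).
/d/ (between /b/ and /e/) is in the target of rule 1 but the environment (immediately after a vowel) is not met → [d].
/e/ (between /d/ and /b/): no rule targets it → [e].
/b/ (between /e/ and /o/): immediately after a vowel, so rule 1 applies → [β].
/o/ — not in any rule's target class → [o].
/l/ (between /o/ and /o/) is in the target of rule 2 but the environment (word-finally or immediately before a consonant) is not met → [l].
/o/ stays [o].
Rule 2 applies to /l/ (between /o/ and /b/: word-finally or immediately before a consonant) → [ɫ].
/b/ (between /l/ and /o/) fails the environment for rule 1, so it stays [b].
/o/ (word-final) is unaffected → [o].

[koβdeβoloɫbo]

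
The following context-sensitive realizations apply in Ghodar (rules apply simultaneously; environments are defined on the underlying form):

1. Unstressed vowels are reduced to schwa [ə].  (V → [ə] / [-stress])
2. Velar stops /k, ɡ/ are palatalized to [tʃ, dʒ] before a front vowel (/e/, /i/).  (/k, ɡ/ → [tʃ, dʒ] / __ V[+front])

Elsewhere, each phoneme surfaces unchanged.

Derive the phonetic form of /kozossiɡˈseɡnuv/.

[kəzəssəɡˈseɡnəv]

/k/ (word-initial) fails the environment for rule 2, so it stays [k].
/o/ meets the environment for rule 1 (in an unstressed syllable) → [ə].
/z/ — not in any rule's target class → [z].
/o/ (between /z/ and /s/): in an unstressed syllable, so rule 1 applies → [ə].
/s/ stays [s].
/s/ stays [s].
/i/ (between /s/ and /ɡ/) occurs in an unstressed syllable → [ə] by rule 1.
/ɡ/ (between /i/ and /s/): rule 2 targets it, but not before a front vowel → unchanged [ɡ].
/s/ (between /ɡ/ and /e/) is unaffected → [s].
/e/ (between /s/ and /ɡ/): rule 1 targets it, but not in an unstressed syllable → unchanged [e].
/ɡ/ (between /e/ and /n/): rule 2 targets it, but not before a front vowel → unchanged [ɡ].
/n/ (between /ɡ/ and /u/): no rule targets it → [n].
/u/ — between /n/ and /v/, in an unstressed syllable — surfaces as [ə] (rule 1).
/v/ (word-final): no rule targets it → [v].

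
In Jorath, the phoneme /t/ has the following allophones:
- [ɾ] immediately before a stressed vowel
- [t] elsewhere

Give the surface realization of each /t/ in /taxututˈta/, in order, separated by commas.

Occurrence 1 (position 1): no conditioning environment matches → elsewhere allophone [t].
Occurrence 2 (position 5): no conditioning environment matches → elsewhere allophone [t].
Occurrence 3 (position 7): no conditioning environment matches → elsewhere allophone [t].
Occurrence 4 (position 8): immediately before a stressed vowel → [ɾ].

[t], [t], [t], [ɾ]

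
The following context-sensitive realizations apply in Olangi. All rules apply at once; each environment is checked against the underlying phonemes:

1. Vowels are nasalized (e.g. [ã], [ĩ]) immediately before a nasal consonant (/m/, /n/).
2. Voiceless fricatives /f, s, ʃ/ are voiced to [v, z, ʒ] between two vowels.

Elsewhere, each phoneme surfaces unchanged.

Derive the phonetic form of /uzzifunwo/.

/u/ (word-initial) is in the target of rule 1 but the environment (before a nasal consonant) is not met → [u].
/z/ (between /u/ and /z/) is unaffected → [z].
/z/ — not in any rule's target class → [z].
/i/ — between /z/ and /f/; rule 1 does not apply here → [i].
/f/ meets the environment for rule 2 (between two vowels) → [v].
/u/ meets the environment for rule 1 (before a nasal consonant) → [ũ].
/n/ — not in any rule's target class → [n].
/w/ stays [w].
/o/ — word-final; rule 1 does not apply here → [o].

[uzzivũnwo]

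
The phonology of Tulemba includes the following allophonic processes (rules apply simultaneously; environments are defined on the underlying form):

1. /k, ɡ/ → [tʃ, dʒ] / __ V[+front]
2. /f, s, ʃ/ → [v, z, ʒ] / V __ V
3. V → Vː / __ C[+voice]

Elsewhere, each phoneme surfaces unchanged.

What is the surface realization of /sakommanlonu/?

/s/ (word-initial): rule 2 targets it, but not between two vowels → unchanged [s].
/a/ (between /s/ and /k/) is in the target of rule 3 but the environment (before a voiced consonant) is not met → [a].
/k/ (between /a/ and /o/): rule 1 targets it, but not before a front vowel → unchanged [k].
/o/ (between /k/ and /m/): before a voiced consonant, so rule 3 applies → [oː].
/m/ (between /o/ and /m/) is unaffected → [m].
/m/ stays [m].
/a/ meets the environment for rule 3 (before a voiced consonant) → [aː].
/n/ (between /a/ and /l/): no rule targets it → [n].
/l/ (between /n/ and /o/): no rule targets it → [l].
/o/ meets the environment for rule 3 (before a voiced consonant) → [oː].
/n/ (between /o/ and /u/) is unaffected → [n].
/u/ (word-final) is in the target of rule 3 but the environment (before a voiced consonant) is not met → [u].

[sakoːmmaːnloːnu]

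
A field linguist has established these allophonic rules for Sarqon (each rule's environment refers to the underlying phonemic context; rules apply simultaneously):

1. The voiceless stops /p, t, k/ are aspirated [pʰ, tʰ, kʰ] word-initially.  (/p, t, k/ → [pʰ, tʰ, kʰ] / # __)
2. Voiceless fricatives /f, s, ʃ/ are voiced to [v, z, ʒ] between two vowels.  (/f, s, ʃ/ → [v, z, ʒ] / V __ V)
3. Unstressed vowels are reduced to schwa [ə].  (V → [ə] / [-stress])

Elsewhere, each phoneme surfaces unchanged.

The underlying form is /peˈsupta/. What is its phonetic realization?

/p/ — word-initial, word-initially — surfaces as [pʰ] (rule 1).
/e/ (between /p/ and /s/) occurs in an unstressed syllable → [ə] by rule 3.
/s/ (between /e/ and /u/): between two vowels, so rule 2 applies → [z].
/u/ (between /s/ and /p/) fails the environment for rule 3, so it stays [u].
/p/ (between /u/ and /t/) is in the target of rule 1 but the environment (word-initially) is not met → [p].
/t/ (between /p/ and /a/) fails the environment for rule 1, so it stays [t].
/a/ meets the environment for rule 3 (in an unstressed syllable) → [ə].

[pʰəˈzuptə]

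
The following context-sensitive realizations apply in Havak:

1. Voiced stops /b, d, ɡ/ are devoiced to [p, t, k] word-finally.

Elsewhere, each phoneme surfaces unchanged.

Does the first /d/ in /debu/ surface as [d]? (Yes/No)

/d/ (word-initial) fails the environment for rule 1, so it stays [d].
The actual realization is [d], which matches [d].

Yes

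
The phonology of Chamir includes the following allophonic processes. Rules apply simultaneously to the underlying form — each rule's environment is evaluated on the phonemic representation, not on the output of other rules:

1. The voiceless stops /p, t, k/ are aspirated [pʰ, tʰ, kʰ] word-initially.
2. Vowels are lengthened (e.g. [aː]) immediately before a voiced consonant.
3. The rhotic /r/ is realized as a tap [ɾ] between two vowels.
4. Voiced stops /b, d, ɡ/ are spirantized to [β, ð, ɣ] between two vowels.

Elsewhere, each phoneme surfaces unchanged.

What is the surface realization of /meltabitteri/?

/e/ — between /m/ and /l/, before a voiced consonant — surfaces as [eː] (rule 2).
/t/ (between /l/ and /a/) fails the environment for rule 1, so it stays [t].
Rule 2 applies to /a/ (between /t/ and /b/: before a voiced consonant) → [aː].
/b/ (between /a/ and /i/): between two vowels, so rule 4 applies → [β].
/i/ (between /b/ and /t/) fails the environment for rule 2, so it stays [i].
/t/ (between /i/ and /t/) fails the environment for rule 1, so it stays [t].
/t/ (between /t/ and /e/): rule 1 targets it, but not word-initially → unchanged [t].
/e/ — between /t/ and /r/, before a voiced consonant — surfaces as [eː] (rule 2).
/r/ (between /e/ and /i/): between two vowels, so rule 3 applies → [ɾ].
/i/ — word-final; rule 2 does not apply here → [i].

[meːltaːβitteːɾi]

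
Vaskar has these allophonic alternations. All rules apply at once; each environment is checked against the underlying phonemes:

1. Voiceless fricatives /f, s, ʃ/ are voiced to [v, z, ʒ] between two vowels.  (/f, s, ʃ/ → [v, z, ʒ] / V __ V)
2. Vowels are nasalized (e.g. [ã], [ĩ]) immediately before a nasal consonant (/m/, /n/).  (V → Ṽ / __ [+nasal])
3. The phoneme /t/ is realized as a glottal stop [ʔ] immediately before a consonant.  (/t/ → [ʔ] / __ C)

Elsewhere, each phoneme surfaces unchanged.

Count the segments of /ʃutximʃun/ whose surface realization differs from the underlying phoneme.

3

Segments that undergo a rule: /t/ → [ʔ] (rule 3); /i/ → [ĩ] (rule 2); /u/ → [ũ] (rule 2).
All other segments surface unchanged.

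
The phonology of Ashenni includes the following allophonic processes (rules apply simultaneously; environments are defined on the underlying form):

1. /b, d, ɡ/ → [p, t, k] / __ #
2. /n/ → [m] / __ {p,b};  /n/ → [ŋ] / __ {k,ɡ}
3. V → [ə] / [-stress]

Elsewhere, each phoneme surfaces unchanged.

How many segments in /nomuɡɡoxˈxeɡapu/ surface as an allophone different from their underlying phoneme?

5

Segments that undergo a rule: /o/ → [ə] (rule 3); /u/ → [ə] (rule 3); /o/ → [ə] (rule 3); /a/ → [ə] (rule 3); /u/ → [ə] (rule 3).
All other segments surface unchanged.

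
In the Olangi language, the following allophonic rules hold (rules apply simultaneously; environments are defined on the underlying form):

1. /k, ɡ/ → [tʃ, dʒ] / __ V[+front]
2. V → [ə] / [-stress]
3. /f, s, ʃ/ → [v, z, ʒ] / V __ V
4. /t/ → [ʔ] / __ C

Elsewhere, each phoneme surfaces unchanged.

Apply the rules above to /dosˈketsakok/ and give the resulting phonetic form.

[dəsˈtʃeʔsəkək]

/d/ stays [d].
/o/ meets the environment for rule 2 (in an unstressed syllable) → [ə].
/s/ (between /o/ and /k/) is in the target of rule 3 but the environment (between two vowels) is not met → [s].
/k/ (between /s/ and /e/): before a front vowel, so rule 1 applies → [tʃ].
/e/ — between /k/ and /t/; rule 2 does not apply here → [e].
Rule 4 applies to /t/ (between /e/ and /s/: immediately before a consonant) → [ʔ].
/s/ (between /t/ and /a/): rule 3 targets it, but not between two vowels → unchanged [s].
/a/ meets the environment for rule 2 (in an unstressed syllable) → [ə].
/k/ (between /a/ and /o/): rule 1 targets it, but not before a front vowel → unchanged [k].
/o/ meets the environment for rule 2 (in an unstressed syllable) → [ə].
/k/ — word-final; rule 1 does not apply here → [k].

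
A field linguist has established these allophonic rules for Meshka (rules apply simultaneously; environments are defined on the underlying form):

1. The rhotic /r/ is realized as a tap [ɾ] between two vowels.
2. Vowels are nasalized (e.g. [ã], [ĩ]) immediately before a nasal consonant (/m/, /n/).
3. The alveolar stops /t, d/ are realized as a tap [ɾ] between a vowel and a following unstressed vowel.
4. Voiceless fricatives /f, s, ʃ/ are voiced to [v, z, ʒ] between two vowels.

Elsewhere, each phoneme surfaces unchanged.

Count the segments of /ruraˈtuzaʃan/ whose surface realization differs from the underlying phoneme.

Segments that undergo a rule: /r/ → [ɾ] (rule 1); /ʃ/ → [ʒ] (rule 4); /a/ → [ã] (rule 2).
All other segments surface unchanged.

3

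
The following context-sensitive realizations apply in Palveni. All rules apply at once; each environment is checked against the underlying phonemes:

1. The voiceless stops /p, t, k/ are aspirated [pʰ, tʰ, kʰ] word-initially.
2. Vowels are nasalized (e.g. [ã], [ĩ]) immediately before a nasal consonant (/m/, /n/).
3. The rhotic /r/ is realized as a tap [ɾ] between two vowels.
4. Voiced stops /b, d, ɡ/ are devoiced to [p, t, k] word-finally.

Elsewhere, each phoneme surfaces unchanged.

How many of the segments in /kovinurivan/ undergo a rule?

Segments that undergo a rule: /k/ → [kʰ] (rule 1); /i/ → [ĩ] (rule 2); /r/ → [ɾ] (rule 3); /a/ → [ã] (rule 2).
All other segments surface unchanged.

4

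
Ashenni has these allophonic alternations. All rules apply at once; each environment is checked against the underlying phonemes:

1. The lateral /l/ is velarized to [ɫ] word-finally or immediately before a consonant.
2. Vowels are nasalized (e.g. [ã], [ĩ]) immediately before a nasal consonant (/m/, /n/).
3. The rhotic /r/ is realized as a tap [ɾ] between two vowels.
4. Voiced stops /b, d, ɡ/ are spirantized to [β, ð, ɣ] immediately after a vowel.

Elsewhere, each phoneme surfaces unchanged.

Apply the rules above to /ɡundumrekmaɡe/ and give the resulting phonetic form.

/ɡ/ — word-initial; rule 4 does not apply here → [ɡ].
/u/ (between /ɡ/ and /n/) occurs before a nasal consonant → [ũ] by rule 2.
/d/ (between /n/ and /u/) is in the target of rule 4 but the environment (immediately after a vowel) is not met → [d].
/u/ meets the environment for rule 2 (before a nasal consonant) → [ũ].
/r/ (between /m/ and /e/) is in the target of rule 3 but the environment (between two vowels) is not met → [r].
/e/ (between /r/ and /k/) is in the target of rule 2 but the environment (before a nasal consonant) is not met → [e].
/a/ (between /m/ and /ɡ/) is in the target of rule 2 but the environment (before a nasal consonant) is not met → [a].
/ɡ/ — between /a/ and /e/, immediately after a vowel — surfaces as [ɣ] (rule 4).
/e/ (word-final) fails the environment for rule 2, so it stays [e].

[ɡũndũmrekmaɣe]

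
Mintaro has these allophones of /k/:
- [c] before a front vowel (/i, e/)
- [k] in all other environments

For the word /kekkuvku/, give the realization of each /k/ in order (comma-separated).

[c], [k], [k], [k]

Occurrence 1 (position 1): before a front vowel → [c].
Occurrence 2 (position 3): no conditioning environment matches → elsewhere allophone [k].
Occurrence 3 (position 4): no conditioning environment matches → elsewhere allophone [k].
Occurrence 4 (position 7): no conditioning environment matches → elsewhere allophone [k].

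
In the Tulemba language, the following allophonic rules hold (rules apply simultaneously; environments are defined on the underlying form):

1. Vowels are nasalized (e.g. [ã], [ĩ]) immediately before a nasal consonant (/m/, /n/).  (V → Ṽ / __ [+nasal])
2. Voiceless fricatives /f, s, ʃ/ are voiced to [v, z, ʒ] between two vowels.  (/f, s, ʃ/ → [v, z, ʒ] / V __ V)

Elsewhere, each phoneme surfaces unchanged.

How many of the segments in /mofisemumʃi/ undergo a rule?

Segments that undergo a rule: /f/ → [v] (rule 2); /s/ → [z] (rule 2); /e/ → [ẽ] (rule 1); /u/ → [ũ] (rule 1).
All other segments surface unchanged.

4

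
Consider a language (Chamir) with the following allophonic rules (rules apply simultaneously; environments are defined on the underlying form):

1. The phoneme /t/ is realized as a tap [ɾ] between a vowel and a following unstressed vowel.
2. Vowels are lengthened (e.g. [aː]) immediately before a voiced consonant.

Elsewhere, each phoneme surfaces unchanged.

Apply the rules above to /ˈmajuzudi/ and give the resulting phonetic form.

/a/ — between /m/ and /j/, before a voiced consonant — surfaces as [aː] (rule 2).
Rule 2 applies to /u/ (between /j/ and /z/: before a voiced consonant) → [uː].
Rule 2 applies to /u/ (between /z/ and /d/: before a voiced consonant) → [uː].
/i/ (word-final) fails the environment for rule 2, so it stays [i].

[ˈmaːjuːzuːdi]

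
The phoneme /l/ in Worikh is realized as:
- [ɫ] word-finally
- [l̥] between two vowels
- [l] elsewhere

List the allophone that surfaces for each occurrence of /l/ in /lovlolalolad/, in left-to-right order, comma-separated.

[l], [l], [l̥], [l̥], [l̥]

Occurrence 1 (position 1): no conditioning environment matches → elsewhere allophone [l].
Occurrence 2 (position 4): no conditioning environment matches → elsewhere allophone [l].
Occurrence 3 (position 6): between two vowels → [l̥].
Occurrence 4 (position 8): between two vowels → [l̥].
Occurrence 5 (position 10): between two vowels → [l̥].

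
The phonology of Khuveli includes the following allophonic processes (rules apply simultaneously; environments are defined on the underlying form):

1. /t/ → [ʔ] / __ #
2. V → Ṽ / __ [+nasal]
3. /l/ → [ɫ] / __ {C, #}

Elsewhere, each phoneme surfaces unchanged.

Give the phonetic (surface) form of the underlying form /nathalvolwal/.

[nathaɫvoɫwaɫ]

/a/ — between /n/ and /t/; rule 2 does not apply here → [a].
/t/ (between /a/ and /h/) is in the target of rule 1 but the environment (word-finally) is not met → [t].
/a/ — between /h/ and /l/; rule 2 does not apply here → [a].
/l/ — between /a/ and /v/, word-finally or immediately before a consonant — surfaces as [ɫ] (rule 3).
/o/ (between /v/ and /l/) is in the target of rule 2 but the environment (before a nasal consonant) is not met → [o].
Rule 3 applies to /l/ (between /o/ and /w/: word-finally or immediately before a consonant) → [ɫ].
/a/ (between /w/ and /l/) fails the environment for rule 2, so it stays [a].
Rule 3 applies to /l/ (word-final: word-finally or immediately before a consonant) → [ɫ].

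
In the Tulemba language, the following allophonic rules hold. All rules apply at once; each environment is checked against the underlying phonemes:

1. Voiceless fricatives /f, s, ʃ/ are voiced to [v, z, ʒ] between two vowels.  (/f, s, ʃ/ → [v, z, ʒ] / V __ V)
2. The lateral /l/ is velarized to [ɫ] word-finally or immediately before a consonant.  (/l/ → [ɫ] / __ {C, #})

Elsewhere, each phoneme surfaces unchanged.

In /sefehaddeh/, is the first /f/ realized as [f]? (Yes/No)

/f/ meets the environment for rule 1 (between two vowels) → [v].
The actual realization is [v], not [f].

No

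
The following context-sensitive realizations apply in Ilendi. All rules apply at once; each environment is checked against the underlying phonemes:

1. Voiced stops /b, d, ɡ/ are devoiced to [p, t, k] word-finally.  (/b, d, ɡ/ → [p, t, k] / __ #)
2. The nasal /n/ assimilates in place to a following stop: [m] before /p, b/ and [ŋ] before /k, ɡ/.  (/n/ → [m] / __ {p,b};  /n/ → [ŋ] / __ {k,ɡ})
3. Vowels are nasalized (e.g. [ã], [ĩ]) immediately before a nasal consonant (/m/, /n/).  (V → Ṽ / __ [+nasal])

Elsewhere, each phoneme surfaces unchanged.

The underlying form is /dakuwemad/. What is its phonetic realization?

/d/ — word-initial; rule 1 does not apply here → [d].
/a/ (between /d/ and /k/) is in the target of rule 3 but the environment (before a nasal consonant) is not met → [a].
/u/ — between /k/ and /w/; rule 3 does not apply here → [u].
/e/ — between /w/ and /m/, before a nasal consonant — surfaces as [ẽ] (rule 3).
/a/ (between /m/ and /d/): rule 3 targets it, but not before a nasal consonant → unchanged [a].
/d/ (word-final): word-finally, so rule 1 applies → [t].

[dakuwẽmat]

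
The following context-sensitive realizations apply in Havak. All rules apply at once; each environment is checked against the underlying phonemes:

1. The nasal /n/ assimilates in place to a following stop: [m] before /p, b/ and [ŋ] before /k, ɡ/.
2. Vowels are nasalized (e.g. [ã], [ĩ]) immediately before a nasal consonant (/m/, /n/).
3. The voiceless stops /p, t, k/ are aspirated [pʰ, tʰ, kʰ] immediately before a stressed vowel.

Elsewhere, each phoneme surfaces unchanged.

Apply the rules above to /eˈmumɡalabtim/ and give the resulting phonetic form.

/e/ (word-initial): before a nasal consonant, so rule 2 applies → [ẽ].
/u/ — between /m/ and /m/, before a nasal consonant — surfaces as [ũ] (rule 2).
/a/ (between /ɡ/ and /l/) fails the environment for rule 2, so it stays [a].
/a/ (between /l/ and /b/): rule 2 targets it, but not before a nasal consonant → unchanged [a].
/t/ (between /b/ and /i/) fails the environment for rule 3, so it stays [t].
/i/ (between /t/ and /m/): before a nasal consonant, so rule 2 applies → [ĩ].

[ẽˈmũmɡalabtĩm]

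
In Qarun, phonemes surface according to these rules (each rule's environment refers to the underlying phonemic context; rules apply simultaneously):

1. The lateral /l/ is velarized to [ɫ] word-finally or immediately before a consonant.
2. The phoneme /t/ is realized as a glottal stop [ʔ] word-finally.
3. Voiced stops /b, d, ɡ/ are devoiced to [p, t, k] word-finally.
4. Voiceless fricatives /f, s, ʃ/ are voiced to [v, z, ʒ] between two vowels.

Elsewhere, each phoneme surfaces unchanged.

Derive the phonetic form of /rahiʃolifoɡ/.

[rahiʒolivok]

/r/ — not in any rule's target class → [r].
/a/ (between /r/ and /h/): no rule targets it → [a].
/h/ stays [h].
/i/ (between /h/ and /ʃ/): no rule targets it → [i].
/ʃ/ (between /i/ and /o/): between two vowels, so rule 4 applies → [ʒ].
/o/ — not in any rule's target class → [o].
/l/ — between /o/ and /i/; rule 1 does not apply here → [l].
/i/ — not in any rule's target class → [i].
/f/ (between /i/ and /o/): between two vowels, so rule 4 applies → [v].
/o/ (between /f/ and /ɡ/): no rule targets it → [o].
/ɡ/ meets the environment for rule 3 (word-finally) → [k].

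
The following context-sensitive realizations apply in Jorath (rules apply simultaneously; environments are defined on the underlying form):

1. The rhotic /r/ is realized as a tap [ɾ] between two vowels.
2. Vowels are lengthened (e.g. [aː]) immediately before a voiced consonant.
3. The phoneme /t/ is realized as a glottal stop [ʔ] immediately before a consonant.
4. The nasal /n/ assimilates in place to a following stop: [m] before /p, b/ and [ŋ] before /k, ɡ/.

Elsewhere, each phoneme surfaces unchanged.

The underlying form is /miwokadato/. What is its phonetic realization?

/m/ stays [m].
/i/ (between /m/ and /w/) occurs before a voiced consonant → [iː] by rule 2.
/w/ — not in any rule's target class → [w].
/o/ — between /w/ and /k/; rule 2 does not apply here → [o].
/k/ (between /o/ and /a/): no rule targets it → [k].
/a/ (between /k/ and /d/) occurs before a voiced consonant → [aː] by rule 2.
/d/ — not in any rule's target class → [d].
/a/ (between /d/ and /t/): rule 2 targets it, but not before a voiced consonant → unchanged [a].
/t/ (between /a/ and /o/): rule 3 targets it, but not immediately before a consonant → unchanged [t].
/o/ (word-final) fails the environment for rule 2, so it stays [o].

[miːwokaːdato]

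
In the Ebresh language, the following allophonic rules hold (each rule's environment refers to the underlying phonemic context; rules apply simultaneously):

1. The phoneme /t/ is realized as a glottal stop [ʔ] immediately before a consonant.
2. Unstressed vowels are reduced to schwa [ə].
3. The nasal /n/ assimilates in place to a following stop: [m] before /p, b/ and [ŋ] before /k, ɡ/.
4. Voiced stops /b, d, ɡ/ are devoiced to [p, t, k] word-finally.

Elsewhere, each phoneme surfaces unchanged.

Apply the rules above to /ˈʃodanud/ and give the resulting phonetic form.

/ʃ/ — not in any rule's target class → [ʃ].
/o/ (between /ʃ/ and /d/): rule 2 targets it, but not in an unstressed syllable → unchanged [o].
/d/ (between /o/ and /a/) fails the environment for rule 4, so it stays [d].
/a/ (between /d/ and /n/) occurs in an unstressed syllable → [ə] by rule 2.
/n/ — between /a/ and /u/; rule 3 does not apply here → [n].
/u/ (between /n/ and /d/) occurs in an unstressed syllable → [ə] by rule 2.
Rule 4 applies to /d/ (word-final: word-finally) → [t].

[ˈʃodənət]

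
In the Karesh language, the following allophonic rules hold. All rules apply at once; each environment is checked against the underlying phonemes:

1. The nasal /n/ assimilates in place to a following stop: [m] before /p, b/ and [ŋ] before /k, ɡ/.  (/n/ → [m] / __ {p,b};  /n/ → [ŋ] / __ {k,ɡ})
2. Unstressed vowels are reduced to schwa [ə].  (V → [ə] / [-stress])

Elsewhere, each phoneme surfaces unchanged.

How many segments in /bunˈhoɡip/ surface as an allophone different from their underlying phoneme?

Segments that undergo a rule: /u/ → [ə] (rule 2); /i/ → [ə] (rule 2).
All other segments surface unchanged.

2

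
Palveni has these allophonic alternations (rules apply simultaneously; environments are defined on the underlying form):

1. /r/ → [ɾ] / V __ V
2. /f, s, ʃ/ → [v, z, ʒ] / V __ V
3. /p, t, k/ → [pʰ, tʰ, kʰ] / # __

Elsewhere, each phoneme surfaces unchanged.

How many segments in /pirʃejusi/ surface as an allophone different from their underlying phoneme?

2

Segments that undergo a rule: /p/ → [pʰ] (rule 3); /s/ → [z] (rule 2).
All other segments surface unchanged.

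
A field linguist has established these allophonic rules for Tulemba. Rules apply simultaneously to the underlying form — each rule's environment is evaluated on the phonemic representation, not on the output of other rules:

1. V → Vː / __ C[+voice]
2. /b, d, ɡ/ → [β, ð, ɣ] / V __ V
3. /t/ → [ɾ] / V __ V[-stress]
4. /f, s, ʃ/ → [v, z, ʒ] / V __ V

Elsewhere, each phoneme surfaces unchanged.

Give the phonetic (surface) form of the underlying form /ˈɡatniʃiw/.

[ˈɡatniʒiːw]

/ɡ/ (word-initial) fails the environment for rule 2, so it stays [ɡ].
/a/ (between /ɡ/ and /t/) fails the environment for rule 1, so it stays [a].
/t/ (between /a/ and /n/): rule 3 targets it, but not between a vowel and a following unstressed vowel → unchanged [t].
/n/ — not in any rule's target class → [n].
/i/ — between /n/ and /ʃ/; rule 1 does not apply here → [i].
Rule 4 applies to /ʃ/ (between /i/ and /i/: between two vowels) → [ʒ].
/i/ meets the environment for rule 1 (before a voiced consonant) → [iː].
/w/ stays [w].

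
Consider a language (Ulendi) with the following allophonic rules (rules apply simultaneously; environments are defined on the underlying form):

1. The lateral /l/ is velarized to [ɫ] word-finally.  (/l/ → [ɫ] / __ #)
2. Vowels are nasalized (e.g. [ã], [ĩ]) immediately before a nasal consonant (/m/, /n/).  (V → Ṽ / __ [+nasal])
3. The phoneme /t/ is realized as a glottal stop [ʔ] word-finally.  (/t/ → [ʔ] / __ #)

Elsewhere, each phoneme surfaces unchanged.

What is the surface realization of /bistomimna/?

[bistõmĩmna]

/b/ (word-initial) is unaffected → [b].
/i/ — between /b/ and /s/; rule 2 does not apply here → [i].
/s/ stays [s].
/t/ (between /s/ and /o/): rule 3 targets it, but not word-finally → unchanged [t].
Rule 2 applies to /o/ (between /t/ and /m/: before a nasal consonant) → [õ].
/m/ (between /o/ and /i/) is unaffected → [m].
Rule 2 applies to /i/ (between /m/ and /m/: before a nasal consonant) → [ĩ].
/m/ stays [m].
/n/ stays [n].
/a/ (word-final) fails the environment for rule 2, so it stays [a].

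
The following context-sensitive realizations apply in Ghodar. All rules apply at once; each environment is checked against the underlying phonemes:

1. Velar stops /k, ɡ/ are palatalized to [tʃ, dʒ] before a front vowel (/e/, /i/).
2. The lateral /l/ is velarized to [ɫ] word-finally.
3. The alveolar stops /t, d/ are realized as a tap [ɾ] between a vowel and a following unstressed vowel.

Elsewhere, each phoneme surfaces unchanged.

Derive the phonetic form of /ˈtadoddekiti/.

[ˈtaɾoddetʃiɾi]

/t/ (word-initial): rule 3 targets it, but not between a vowel and a following unstressed vowel → unchanged [t].
/d/ (between /a/ and /o/) occurs between a vowel and a following unstressed vowel → [ɾ] by rule 3.
/d/ (between /o/ and /d/) is in the target of rule 3 but the environment (between a vowel and a following unstressed vowel) is not met → [d].
/d/ (between /d/ and /e/) fails the environment for rule 3, so it stays [d].
/k/ (between /e/ and /i/): before a front vowel, so rule 1 applies → [tʃ].
/t/ (between /i/ and /i/) occurs between a vowel and a following unstressed vowel → [ɾ] by rule 3.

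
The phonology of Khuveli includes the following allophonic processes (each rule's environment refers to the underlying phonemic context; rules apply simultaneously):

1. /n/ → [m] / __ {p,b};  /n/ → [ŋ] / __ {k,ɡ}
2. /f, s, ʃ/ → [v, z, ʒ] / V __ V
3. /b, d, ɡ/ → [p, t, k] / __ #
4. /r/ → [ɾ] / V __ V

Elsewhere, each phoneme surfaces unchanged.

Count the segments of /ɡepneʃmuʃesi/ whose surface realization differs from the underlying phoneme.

Segments that undergo a rule: /ʃ/ → [ʒ] (rule 2); /s/ → [z] (rule 2).
All other segments surface unchanged.

2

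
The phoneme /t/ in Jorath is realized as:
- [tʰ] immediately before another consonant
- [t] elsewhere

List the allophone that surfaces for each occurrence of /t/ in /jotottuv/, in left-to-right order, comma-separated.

Occurrence 1 (position 3): no conditioning environment matches → elsewhere allophone [t].
Occurrence 2 (position 5): immediately before another consonant → [tʰ].
Occurrence 3 (position 6): no conditioning environment matches → elsewhere allophone [t].

[t], [tʰ], [t]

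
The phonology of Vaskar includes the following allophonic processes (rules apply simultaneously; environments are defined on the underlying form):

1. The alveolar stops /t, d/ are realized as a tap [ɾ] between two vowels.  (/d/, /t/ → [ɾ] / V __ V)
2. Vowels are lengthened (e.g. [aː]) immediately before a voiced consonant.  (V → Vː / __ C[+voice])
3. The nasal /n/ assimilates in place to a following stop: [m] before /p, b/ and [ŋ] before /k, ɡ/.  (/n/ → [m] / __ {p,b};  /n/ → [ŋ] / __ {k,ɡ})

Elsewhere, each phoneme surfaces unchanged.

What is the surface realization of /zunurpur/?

[zuːnuːrpuːr]

/z/ (word-initial): no rule targets it → [z].
Rule 2 applies to /u/ (between /z/ and /n/: before a voiced consonant) → [uː].
/n/ (between /u/ and /u/): rule 3 targets it, but not before a labial or velar stop → unchanged [n].
/u/ (between /n/ and /r/) occurs before a voiced consonant → [uː] by rule 2.
/r/ (between /u/ and /p/): no rule targets it → [r].
/p/ (between /r/ and /u/): no rule targets it → [p].
/u/ (between /p/ and /r/) occurs before a voiced consonant → [uː] by rule 2.
/r/ (word-final) is unaffected → [r].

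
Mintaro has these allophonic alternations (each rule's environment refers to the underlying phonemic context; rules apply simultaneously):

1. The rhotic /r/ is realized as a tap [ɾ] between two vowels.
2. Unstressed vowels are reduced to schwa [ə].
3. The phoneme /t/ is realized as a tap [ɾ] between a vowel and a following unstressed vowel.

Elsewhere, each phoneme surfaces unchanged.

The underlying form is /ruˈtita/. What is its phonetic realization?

/r/ — word-initial; rule 1 does not apply here → [r].
Rule 2 applies to /u/ (between /r/ and /t/: in an unstressed syllable) → [ə].
/t/ (between /u/ and /i/): rule 3 targets it, but not between a vowel and a following unstressed vowel → unchanged [t].
/i/ (between /t/ and /t/) fails the environment for rule 2, so it stays [i].
/t/ (between /i/ and /a/): between a vowel and a following unstressed vowel, so rule 3 applies → [ɾ].
/a/ meets the environment for rule 2 (in an unstressed syllable) → [ə].

[rəˈtiɾə]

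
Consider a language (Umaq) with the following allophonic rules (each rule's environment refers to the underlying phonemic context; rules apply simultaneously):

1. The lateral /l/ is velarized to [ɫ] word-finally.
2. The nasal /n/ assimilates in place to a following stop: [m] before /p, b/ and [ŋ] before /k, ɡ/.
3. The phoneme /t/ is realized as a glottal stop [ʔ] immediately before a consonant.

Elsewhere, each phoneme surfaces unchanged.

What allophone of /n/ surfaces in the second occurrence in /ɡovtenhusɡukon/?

/n/ (word-final) fails the environment for rule 2, so it stays [n].

[n]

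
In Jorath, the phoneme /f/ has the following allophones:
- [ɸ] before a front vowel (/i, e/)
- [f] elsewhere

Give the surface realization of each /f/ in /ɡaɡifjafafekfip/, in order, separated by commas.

Occurrence 1 (position 5): no conditioning environment matches → elsewhere allophone [f].
Occurrence 2 (position 8): no conditioning environment matches → elsewhere allophone [f].
Occurrence 3 (position 10): before a front vowel (/i, e/) → [ɸ].
Occurrence 4 (position 13): before a front vowel (/i, e/) → [ɸ].

[f], [f], [ɸ], [ɸ]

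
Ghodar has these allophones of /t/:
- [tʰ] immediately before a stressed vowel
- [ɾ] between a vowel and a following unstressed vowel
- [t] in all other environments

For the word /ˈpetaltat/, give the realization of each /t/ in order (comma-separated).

[ɾ], [t], [t]

Occurrence 1 (position 3): between a vowel and an unstressed vowel → [ɾ].
Occurrence 2 (position 6): no conditioning environment matches → elsewhere allophone [t].
Occurrence 3 (position 8): no conditioning environment matches → elsewhere allophone [t].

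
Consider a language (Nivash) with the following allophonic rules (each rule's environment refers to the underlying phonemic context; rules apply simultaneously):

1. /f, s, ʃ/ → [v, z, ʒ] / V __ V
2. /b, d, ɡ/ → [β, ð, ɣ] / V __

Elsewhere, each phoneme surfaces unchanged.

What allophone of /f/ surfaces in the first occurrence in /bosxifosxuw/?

/f/ (between /i/ and /o/) occurs between two vowels → [v] by rule 1.

[v]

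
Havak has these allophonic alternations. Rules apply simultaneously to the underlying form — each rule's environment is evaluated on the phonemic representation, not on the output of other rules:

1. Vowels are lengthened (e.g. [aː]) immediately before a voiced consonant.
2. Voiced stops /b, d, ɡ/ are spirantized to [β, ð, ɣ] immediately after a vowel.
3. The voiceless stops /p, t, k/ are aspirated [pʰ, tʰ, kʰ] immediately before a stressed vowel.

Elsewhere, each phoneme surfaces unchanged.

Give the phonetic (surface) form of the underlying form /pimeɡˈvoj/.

[piːmeːɣˈvoːj]

/p/ (word-initial) fails the environment for rule 3, so it stays [p].
/i/ meets the environment for rule 1 (before a voiced consonant) → [iː].
/m/ (between /i/ and /e/) is unaffected → [m].
/e/ (between /m/ and /ɡ/): before a voiced consonant, so rule 1 applies → [eː].
/ɡ/ (between /e/ and /v/) occurs immediately after a vowel → [ɣ] by rule 2.
/v/ — not in any rule's target class → [v].
Rule 1 applies to /o/ (between /v/ and /j/: before a voiced consonant) → [oː].
/j/ — not in any rule's target class → [j].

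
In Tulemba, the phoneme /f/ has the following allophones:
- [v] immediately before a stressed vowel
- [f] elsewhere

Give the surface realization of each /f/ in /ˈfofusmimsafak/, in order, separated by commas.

Occurrence 1 (position 1): immediately before a stressed vowel → [v].
Occurrence 2 (position 3): no conditioning environment matches → elsewhere allophone [f].
Occurrence 3 (position 11): no conditioning environment matches → elsewhere allophone [f].

[v], [f], [f]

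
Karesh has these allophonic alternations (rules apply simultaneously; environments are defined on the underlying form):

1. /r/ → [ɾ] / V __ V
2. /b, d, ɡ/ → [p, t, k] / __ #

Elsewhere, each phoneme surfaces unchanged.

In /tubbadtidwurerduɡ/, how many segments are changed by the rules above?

Segments that undergo a rule: /r/ → [ɾ] (rule 1); /ɡ/ → [k] (rule 2).
All other segments surface unchanged.

2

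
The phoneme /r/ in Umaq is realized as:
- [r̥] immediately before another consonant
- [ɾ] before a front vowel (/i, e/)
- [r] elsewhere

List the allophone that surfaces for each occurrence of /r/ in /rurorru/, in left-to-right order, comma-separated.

[r], [r], [r̥], [r]

Occurrence 1 (position 1): no conditioning environment matches → elsewhere allophone [r].
Occurrence 2 (position 3): no conditioning environment matches → elsewhere allophone [r].
Occurrence 3 (position 5): immediately before another consonant → [r̥].
Occurrence 4 (position 6): no conditioning environment matches → elsewhere allophone [r].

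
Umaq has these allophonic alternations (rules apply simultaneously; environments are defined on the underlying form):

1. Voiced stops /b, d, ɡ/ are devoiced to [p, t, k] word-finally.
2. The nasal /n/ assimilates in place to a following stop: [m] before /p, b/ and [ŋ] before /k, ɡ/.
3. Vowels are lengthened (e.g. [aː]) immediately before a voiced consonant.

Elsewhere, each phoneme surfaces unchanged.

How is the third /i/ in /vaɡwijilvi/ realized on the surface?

/i/ — word-final; rule 3 does not apply here → [i].

[i]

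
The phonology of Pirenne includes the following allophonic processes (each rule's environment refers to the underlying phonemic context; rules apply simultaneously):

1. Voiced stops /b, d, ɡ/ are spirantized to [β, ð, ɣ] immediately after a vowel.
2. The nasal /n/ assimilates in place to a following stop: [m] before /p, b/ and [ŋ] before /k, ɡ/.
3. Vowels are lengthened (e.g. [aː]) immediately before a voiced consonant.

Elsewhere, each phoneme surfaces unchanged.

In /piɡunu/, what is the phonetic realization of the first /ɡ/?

/ɡ/ (between /i/ and /u/) occurs immediately after a vowel → [ɣ] by rule 1.

[ɣ]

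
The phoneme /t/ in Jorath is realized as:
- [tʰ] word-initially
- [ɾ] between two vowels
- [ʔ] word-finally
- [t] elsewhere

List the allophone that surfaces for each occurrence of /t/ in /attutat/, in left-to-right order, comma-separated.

Occurrence 1 (position 2): no conditioning environment matches → elsewhere allophone [t].
Occurrence 2 (position 3): no conditioning environment matches → elsewhere allophone [t].
Occurrence 3 (position 5): between two vowels → [ɾ].
Occurrence 4 (position 7): word-finally → [ʔ].

[t], [t], [ɾ], [ʔ]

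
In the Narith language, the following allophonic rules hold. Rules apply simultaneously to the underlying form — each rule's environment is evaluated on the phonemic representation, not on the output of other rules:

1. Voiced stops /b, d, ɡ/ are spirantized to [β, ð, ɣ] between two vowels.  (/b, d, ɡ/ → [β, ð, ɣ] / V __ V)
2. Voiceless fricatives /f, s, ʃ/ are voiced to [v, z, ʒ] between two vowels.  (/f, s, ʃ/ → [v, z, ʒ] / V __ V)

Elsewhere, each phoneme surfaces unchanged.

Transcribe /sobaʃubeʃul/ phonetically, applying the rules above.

/s/ (word-initial) is in the target of rule 2 but the environment (between two vowels) is not met → [s].
/o/ (between /s/ and /b/): no rule targets it → [o].
/b/ — between /o/ and /a/, between two vowels — surfaces as [β] (rule 1).
/a/ (between /b/ and /ʃ/): no rule targets it → [a].
/ʃ/ — between /a/ and /u/, between two vowels — surfaces as [ʒ] (rule 2).
/u/ (between /ʃ/ and /b/) is unaffected → [u].
Rule 1 applies to /b/ (between /u/ and /e/: between two vowels) → [β].
/e/ — not in any rule's target class → [e].
/ʃ/ — between /e/ and /u/, between two vowels — surfaces as [ʒ] (rule 2).
/u/ (between /ʃ/ and /l/): no rule targets it → [u].
/l/ (word-final) is unaffected → [l].

[soβaʒuβeʒul]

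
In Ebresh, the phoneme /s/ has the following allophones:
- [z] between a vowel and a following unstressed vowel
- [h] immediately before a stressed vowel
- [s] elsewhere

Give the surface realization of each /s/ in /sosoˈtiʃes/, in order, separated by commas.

Occurrence 1 (position 1): no conditioning environment matches → elsewhere allophone [s].
Occurrence 2 (position 3): between a vowel and a following unstressed vowel → [z].
Occurrence 3 (position 9): no conditioning environment matches → elsewhere allophone [s].

[s], [z], [s]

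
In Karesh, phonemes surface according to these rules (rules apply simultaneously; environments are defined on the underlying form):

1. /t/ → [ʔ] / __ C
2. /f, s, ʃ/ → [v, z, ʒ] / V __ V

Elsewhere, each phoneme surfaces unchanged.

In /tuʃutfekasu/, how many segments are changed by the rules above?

3

Segments that undergo a rule: /ʃ/ → [ʒ] (rule 2); /t/ → [ʔ] (rule 1); /s/ → [z] (rule 2).
All other segments surface unchanged.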